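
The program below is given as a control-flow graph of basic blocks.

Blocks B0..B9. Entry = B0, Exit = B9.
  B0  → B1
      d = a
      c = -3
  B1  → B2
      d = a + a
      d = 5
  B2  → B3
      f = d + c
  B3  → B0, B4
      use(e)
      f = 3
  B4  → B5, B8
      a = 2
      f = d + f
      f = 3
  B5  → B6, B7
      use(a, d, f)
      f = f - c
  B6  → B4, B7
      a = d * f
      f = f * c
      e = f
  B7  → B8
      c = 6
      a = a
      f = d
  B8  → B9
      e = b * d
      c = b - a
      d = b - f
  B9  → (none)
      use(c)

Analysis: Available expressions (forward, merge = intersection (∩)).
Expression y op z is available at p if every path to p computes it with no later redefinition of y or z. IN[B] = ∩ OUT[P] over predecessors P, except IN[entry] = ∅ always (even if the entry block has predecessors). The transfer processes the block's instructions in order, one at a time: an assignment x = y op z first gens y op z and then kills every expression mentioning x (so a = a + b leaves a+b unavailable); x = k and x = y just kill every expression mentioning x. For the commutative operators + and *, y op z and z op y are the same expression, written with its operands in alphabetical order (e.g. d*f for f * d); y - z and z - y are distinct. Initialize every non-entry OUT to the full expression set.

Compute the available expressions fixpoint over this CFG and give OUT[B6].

Answer: {c+d}

Derivation:
Per-block solution:
  B0:   IN={}   OUT={}
  B1:   IN={}   OUT={a+a}
  B2:   IN={a+a}   OUT={a+a, c+d}
  B3:   IN={a+a, c+d}   OUT={a+a, c+d}
  B4:   IN={c+d}   OUT={c+d}
  B5:   IN={c+d}   OUT={c+d}
  B6:   IN={c+d}   OUT={c+d}
  B7:   IN={c+d}   OUT={}
  B8:   IN={}   OUT={b-a, b-f}
  B9:   IN={b-a, b-f}   OUT={b-a, b-f}

Merge at B6: IN[B6] = OUT[B5] = {c+d}
Applying B6's transfer function to that IN value gives OUT[B6] (row B6 above).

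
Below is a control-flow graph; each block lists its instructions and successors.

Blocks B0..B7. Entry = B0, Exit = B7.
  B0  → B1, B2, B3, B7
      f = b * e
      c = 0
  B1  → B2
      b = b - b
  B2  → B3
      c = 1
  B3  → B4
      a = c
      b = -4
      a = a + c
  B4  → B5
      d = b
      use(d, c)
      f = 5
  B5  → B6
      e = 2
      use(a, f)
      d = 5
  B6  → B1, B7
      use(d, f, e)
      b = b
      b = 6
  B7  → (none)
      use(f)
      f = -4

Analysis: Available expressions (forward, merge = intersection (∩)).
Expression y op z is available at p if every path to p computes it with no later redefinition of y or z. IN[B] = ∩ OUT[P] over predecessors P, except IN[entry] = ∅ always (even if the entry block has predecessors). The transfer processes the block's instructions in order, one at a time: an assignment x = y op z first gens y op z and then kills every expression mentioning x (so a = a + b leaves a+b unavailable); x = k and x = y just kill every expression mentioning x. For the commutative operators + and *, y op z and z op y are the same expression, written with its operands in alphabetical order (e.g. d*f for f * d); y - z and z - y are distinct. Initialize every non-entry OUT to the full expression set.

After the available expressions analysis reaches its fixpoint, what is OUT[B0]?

Answer: {b*e}

Derivation:
Per-block solution:
  B0: | IN={} | OUT={b*e}
  B1: | IN={} | OUT={}
  B2: | IN={} | OUT={}
  B3: | IN={} | OUT={}
  B4: | IN={} | OUT={}
  B5: | IN={} | OUT={}
  B6: | IN={} | OUT={}
  B7: | IN={} | OUT={}

B0 is the boundary node: IN[B0] = {}
Applying B0's transfer function to that IN value gives OUT[B0] (row B0 above).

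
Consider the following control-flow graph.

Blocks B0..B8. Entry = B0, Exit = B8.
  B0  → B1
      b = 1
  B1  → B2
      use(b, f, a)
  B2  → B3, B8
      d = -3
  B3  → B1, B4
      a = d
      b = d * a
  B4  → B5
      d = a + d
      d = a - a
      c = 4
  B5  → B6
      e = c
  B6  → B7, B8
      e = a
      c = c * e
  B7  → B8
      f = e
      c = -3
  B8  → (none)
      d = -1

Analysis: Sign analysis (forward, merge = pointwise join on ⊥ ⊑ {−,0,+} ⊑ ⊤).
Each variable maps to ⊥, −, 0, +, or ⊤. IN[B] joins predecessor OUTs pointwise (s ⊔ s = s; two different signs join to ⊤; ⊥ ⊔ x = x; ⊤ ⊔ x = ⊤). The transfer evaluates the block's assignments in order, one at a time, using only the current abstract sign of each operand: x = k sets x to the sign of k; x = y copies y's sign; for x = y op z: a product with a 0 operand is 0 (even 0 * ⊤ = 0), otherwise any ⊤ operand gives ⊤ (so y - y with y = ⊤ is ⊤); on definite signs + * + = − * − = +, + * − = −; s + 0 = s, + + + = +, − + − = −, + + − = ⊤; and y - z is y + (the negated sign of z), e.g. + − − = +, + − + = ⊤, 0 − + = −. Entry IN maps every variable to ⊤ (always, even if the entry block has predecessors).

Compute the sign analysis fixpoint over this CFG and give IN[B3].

Fixpoint table:
  B0:   IN=(all ⊤)   OUT={b:+; rest ⊤}
  B1:   IN={b:+; rest ⊤}   OUT={b:+; rest ⊤}
  B2:   IN={b:+; rest ⊤}   OUT={b:+, d:-; rest ⊤}
  B3:   IN={b:+, d:-; rest ⊤}   OUT={a:-, b:+, d:-; rest ⊤}
  B4:   IN={a:-, b:+, d:-; rest ⊤}   OUT={a:-, b:+, c:+; rest ⊤}
  B5:   IN={a:-, b:+, c:+; rest ⊤}   OUT={a:-, b:+, c:+, e:+; rest ⊤}
  B6:   IN={a:-, b:+, c:+, e:+; rest ⊤}   OUT={a:-, b:+, c:-, e:-; rest ⊤}
  B7:   IN={a:-, b:+, c:-, e:-; rest ⊤}   OUT={a:-, b:+, c:-, e:-, f:-; rest ⊤}
  B8:   IN={b:+; rest ⊤}   OUT={b:+, d:-; rest ⊤}

Merge at B3: IN[B3] = OUT[B2] = {a: ⊤, b: +, c: ⊤, d: -, e: ⊤, f: ⊤}

Answer: {a: ⊤, b: +, c: ⊤, d: -, e: ⊤, f: ⊤}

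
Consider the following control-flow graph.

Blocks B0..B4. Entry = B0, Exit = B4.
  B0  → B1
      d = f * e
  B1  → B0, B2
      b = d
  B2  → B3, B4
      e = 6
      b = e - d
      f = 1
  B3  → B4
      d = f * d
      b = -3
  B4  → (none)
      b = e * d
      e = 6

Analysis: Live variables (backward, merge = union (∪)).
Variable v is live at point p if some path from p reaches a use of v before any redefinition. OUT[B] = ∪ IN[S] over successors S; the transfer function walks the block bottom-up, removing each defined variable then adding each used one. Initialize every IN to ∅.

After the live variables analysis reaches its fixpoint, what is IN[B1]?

Per-block solution:
  B0: | IN={e, f} | OUT={d, e, f}
  B1: | IN={d, e, f} | OUT={d, e, f}
  B2: | IN={d} | OUT={d, e, f}
  B3: | IN={d, e, f} | OUT={d, e}
  B4: | IN={d, e} | OUT={}

Merge at B1: OUT[B1] = IN[B0] ⊔ IN[B2] = {d, e, f}
Applying B1's transfer function to that OUT value gives IN[B1] (row B1 above).

Answer: {d, e, f}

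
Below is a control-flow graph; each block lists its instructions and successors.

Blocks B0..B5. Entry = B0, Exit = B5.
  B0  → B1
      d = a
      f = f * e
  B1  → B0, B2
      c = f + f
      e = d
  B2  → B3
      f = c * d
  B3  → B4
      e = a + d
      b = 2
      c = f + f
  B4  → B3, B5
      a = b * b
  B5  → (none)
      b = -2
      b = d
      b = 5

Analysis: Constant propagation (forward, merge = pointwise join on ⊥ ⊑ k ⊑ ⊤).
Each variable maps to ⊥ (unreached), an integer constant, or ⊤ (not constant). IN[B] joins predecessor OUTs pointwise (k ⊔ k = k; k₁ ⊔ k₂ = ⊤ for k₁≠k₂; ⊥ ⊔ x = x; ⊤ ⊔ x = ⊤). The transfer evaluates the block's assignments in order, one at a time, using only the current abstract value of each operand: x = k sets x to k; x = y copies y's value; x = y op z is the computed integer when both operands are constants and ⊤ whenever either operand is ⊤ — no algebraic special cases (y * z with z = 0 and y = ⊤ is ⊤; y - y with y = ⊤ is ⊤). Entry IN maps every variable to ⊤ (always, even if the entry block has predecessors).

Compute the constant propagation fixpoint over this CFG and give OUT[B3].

Per-block solution:
  B0:  IN=(all ⊤)  OUT=(all ⊤)
  B1:  IN=(all ⊤)  OUT=(all ⊤)
  B2:  IN=(all ⊤)  OUT=(all ⊤)
  B3:  IN=(all ⊤)  OUT={b:2; rest ⊤}
  B4:  IN={b:2; rest ⊤}  OUT={a:4, b:2; rest ⊤}
  B5:  IN={a:4, b:2; rest ⊤}  OUT={a:4, b:5; rest ⊤}

Merge at B3: IN[B3] = OUT[B2] ⊔ OUT[B4] = {a: ⊤, b: ⊤, c: ⊤, d: ⊤, e: ⊤, f: ⊤}
Applying B3's transfer function to that IN value gives OUT[B3] (row B3 above).

Answer: {a: ⊤, b: 2, c: ⊤, d: ⊤, e: ⊤, f: ⊤}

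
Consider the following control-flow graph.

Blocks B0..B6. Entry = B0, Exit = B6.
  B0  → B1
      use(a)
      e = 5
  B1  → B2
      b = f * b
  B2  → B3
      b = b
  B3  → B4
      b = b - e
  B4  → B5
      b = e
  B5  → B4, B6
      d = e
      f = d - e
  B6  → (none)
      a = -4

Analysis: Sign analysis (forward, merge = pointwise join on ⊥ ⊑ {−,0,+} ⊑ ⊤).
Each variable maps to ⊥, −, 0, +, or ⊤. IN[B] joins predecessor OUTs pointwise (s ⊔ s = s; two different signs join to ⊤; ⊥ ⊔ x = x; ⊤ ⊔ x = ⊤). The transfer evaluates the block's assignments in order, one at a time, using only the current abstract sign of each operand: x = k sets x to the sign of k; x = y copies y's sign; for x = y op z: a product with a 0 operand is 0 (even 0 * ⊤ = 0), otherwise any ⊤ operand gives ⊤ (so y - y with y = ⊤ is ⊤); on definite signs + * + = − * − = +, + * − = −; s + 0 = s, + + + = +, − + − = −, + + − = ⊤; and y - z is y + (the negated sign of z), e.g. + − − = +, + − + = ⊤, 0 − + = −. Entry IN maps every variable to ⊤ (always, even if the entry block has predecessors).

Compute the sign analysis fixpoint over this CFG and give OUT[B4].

Answer: {a: ⊤, b: +, c: ⊤, d: ⊤, e: +, f: ⊤}

Derivation:
Fixpoint table:
  B0:   IN=(all ⊤)   OUT={e:+; rest ⊤}
  B1:   IN={e:+; rest ⊤}   OUT={e:+; rest ⊤}
  B2:   IN={e:+; rest ⊤}   OUT={e:+; rest ⊤}
  B3:   IN={e:+; rest ⊤}   OUT={e:+; rest ⊤}
  B4:   IN={e:+; rest ⊤}   OUT={b:+, e:+; rest ⊤}
  B5:   IN={b:+, e:+; rest ⊤}   OUT={b:+, d:+, e:+; rest ⊤}
  B6:   IN={b:+, d:+, e:+; rest ⊤}   OUT={a:-, b:+, d:+, e:+; rest ⊤}

Merge at B4: IN[B4] = OUT[B3] ⊔ OUT[B5] = {a: ⊤, b: ⊤, c: ⊤, d: ⊤, e: +, f: ⊤}
Applying B4's transfer function to that IN value gives OUT[B4] (row B4 above).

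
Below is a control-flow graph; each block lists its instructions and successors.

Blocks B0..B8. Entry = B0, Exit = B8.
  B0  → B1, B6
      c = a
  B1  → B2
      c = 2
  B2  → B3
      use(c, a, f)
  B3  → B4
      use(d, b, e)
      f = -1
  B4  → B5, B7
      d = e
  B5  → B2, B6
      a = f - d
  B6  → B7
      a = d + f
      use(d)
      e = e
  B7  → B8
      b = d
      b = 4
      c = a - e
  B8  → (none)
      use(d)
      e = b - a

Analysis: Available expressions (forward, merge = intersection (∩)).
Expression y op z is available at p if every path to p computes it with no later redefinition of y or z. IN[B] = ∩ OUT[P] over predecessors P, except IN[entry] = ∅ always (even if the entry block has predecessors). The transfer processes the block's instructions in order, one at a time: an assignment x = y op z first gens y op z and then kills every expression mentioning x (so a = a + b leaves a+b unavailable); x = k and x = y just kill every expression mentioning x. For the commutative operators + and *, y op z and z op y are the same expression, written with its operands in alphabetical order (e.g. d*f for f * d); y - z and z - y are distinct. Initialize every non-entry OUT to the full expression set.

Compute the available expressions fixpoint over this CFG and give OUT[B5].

Fixpoint table:
  B0: | IN={} | OUT={}
  B1: | IN={} | OUT={}
  B2: | IN={} | OUT={}
  B3: | IN={} | OUT={}
  B4: | IN={} | OUT={}
  B5: | IN={} | OUT={f-d}
  B6: | IN={} | OUT={d+f}
  B7: | IN={} | OUT={a-e}
  B8: | IN={a-e} | OUT={b-a}

Merge at B5: IN[B5] = OUT[B4] = {}
Applying B5's transfer function to that IN value gives OUT[B5] (row B5 above).

Answer: {f-d}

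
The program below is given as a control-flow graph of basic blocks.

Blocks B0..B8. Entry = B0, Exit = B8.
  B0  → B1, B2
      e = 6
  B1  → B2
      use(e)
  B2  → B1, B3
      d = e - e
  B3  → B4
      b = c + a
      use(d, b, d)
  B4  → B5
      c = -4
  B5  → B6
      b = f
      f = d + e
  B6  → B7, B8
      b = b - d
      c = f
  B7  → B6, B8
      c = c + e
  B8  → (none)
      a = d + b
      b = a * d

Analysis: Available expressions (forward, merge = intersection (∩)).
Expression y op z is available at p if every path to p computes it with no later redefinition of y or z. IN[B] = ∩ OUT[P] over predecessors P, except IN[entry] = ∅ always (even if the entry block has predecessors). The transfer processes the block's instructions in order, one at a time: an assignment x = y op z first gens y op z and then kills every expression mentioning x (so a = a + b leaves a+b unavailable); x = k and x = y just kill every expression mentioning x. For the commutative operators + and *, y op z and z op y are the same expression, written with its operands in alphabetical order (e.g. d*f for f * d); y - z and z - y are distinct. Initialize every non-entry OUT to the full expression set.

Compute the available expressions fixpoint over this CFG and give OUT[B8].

Answer: {a*d, d+e, e-e}

Derivation:
Per-block solution:
  B0: | IN={} | OUT={}
  B1: | IN={} | OUT={}
  B2: | IN={} | OUT={e-e}
  B3: | IN={e-e} | OUT={a+c, e-e}
  B4: | IN={a+c, e-e} | OUT={e-e}
  B5: | IN={e-e} | OUT={d+e, e-e}
  B6: | IN={d+e, e-e} | OUT={d+e, e-e}
  B7: | IN={d+e, e-e} | OUT={d+e, e-e}
  B8: | IN={d+e, e-e} | OUT={a*d, d+e, e-e}

Merge at B8: IN[B8] = OUT[B6] ∩ OUT[B7] = {d+e, e-e}
Applying B8's transfer function to that IN value gives OUT[B8] (row B8 above).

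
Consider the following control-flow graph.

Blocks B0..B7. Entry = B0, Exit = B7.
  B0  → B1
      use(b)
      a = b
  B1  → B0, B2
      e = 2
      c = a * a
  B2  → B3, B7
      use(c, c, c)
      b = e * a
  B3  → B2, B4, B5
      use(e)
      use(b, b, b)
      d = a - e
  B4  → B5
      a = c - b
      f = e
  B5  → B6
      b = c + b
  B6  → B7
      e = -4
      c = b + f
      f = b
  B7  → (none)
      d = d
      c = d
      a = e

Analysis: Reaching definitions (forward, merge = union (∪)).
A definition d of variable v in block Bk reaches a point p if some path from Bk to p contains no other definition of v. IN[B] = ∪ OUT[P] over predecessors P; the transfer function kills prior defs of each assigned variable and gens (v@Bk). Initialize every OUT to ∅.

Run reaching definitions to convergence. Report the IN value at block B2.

Per-block solution:
  B0:  IN={a@B0, c@B1, e@B1}  OUT={a@B0, c@B1, e@B1}
  B1:  IN={a@B0, c@B1, e@B1}  OUT={a@B0, c@B1, e@B1}
  B2:  IN={a@B0, b@B2, c@B1, d@B3, e@B1}  OUT={a@B0, b@B2, c@B1, d@B3, e@B1}
  B3:  IN={a@B0, b@B2, c@B1, d@B3, e@B1}  OUT={a@B0, b@B2, c@B1, d@B3, e@B1}
  B4:  IN={a@B0, b@B2, c@B1, d@B3, e@B1}  OUT={a@B4, b@B2, c@B1, d@B3, e@B1, f@B4}
  B5:  IN={a@B0, a@B4, b@B2, c@B1, d@B3, e@B1, f@B4}  OUT={a@B0, a@B4, b@B5, c@B1, d@B3, e@B1, f@B4}
  B6:  IN={a@B0, a@B4, b@B5, c@B1, d@B3, e@B1, f@B4}  OUT={a@B0, a@B4, b@B5, c@B6, d@B3, e@B6, f@B6}
  B7:  IN={a@B0, a@B4, b@B2, b@B5, c@B1, c@B6, d@B3, e@B1, e@B6, f@B6}  OUT={a@B7, b@B2, b@B5, c@B7, d@B7, e@B1, e@B6, f@B6}

Merge at B2: IN[B2] = OUT[B1] ⊔ OUT[B3] = {a@B0, b@B2, c@B1, d@B3, e@B1}

Answer: {a@B0, b@B2, c@B1, d@B3, e@B1}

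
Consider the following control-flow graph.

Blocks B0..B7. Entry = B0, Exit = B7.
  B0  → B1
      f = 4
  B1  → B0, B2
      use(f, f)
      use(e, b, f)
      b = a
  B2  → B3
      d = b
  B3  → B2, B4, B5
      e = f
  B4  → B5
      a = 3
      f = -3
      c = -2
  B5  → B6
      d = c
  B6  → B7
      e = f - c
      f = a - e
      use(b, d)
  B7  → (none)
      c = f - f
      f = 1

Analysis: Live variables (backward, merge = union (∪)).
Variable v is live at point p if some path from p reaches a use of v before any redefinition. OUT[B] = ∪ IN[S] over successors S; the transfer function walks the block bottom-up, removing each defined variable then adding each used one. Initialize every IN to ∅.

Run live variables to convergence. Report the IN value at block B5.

Answer: {a, b, c, f}

Derivation:
Per-block solution:
  B0:   IN={a, b, c, e}   OUT={a, b, c, e, f}
  B1:   IN={a, b, c, e, f}   OUT={a, b, c, e, f}
  B2:   IN={a, b, c, f}   OUT={a, b, c, f}
  B3:   IN={a, b, c, f}   OUT={a, b, c, f}
  B4:   IN={b}   OUT={a, b, c, f}
  B5:   IN={a, b, c, f}   OUT={a, b, c, d, f}
  B6:   IN={a, b, c, d, f}   OUT={f}
  B7:   IN={f}   OUT={}

Merge at B5: OUT[B5] = IN[B6] = {a, b, c, d, f}
Applying B5's transfer function to that OUT value gives IN[B5] (row B5 above).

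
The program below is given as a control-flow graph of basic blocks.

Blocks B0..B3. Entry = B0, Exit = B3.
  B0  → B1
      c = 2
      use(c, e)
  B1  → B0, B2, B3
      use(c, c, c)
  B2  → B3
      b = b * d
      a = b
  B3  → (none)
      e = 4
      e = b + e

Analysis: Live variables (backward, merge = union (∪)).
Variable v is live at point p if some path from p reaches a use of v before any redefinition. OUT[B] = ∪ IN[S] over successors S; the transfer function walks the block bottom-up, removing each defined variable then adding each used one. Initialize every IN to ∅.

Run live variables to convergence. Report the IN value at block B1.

Answer: {b, c, d, e}

Derivation:
Fixpoint table:
  B0:   IN={b, d, e}   OUT={b, c, d, e}
  B1:   IN={b, c, d, e}   OUT={b, d, e}
  B2:   IN={b, d}   OUT={b}
  B3:   IN={b}   OUT={}

Merge at B1: OUT[B1] = IN[B0] ⊔ IN[B2] ⊔ IN[B3] = {b, d, e}
Applying B1's transfer function to that OUT value gives IN[B1] (row B1 above).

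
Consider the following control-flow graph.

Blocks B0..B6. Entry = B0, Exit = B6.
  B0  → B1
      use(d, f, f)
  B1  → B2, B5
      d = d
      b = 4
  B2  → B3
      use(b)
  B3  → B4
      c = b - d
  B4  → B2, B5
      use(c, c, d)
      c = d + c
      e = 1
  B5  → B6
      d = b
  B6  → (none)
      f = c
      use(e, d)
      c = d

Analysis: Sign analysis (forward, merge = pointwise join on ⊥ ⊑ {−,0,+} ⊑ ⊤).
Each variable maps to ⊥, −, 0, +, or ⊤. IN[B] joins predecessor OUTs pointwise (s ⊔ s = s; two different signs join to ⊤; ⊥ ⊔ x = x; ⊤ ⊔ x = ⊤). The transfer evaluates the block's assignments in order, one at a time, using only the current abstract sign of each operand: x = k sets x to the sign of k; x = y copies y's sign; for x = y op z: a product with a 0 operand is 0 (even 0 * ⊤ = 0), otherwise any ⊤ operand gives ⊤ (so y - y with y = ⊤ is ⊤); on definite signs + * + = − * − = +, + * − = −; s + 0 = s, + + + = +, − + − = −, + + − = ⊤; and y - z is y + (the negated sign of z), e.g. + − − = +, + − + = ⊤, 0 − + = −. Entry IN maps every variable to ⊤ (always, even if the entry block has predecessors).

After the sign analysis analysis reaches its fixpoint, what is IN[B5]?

Fixpoint table:
  B0: | IN=(all ⊤) | OUT=(all ⊤)
  B1: | IN=(all ⊤) | OUT={b:+; rest ⊤}
  B2: | IN={b:+; rest ⊤} | OUT={b:+; rest ⊤}
  B3: | IN={b:+; rest ⊤} | OUT={b:+; rest ⊤}
  B4: | IN={b:+; rest ⊤} | OUT={b:+, e:+; rest ⊤}
  B5: | IN={b:+; rest ⊤} | OUT={b:+, d:+; rest ⊤}
  B6: | IN={b:+, d:+; rest ⊤} | OUT={b:+, c:+, d:+; rest ⊤}

Merge at B5: IN[B5] = OUT[B1] ⊔ OUT[B4] = {a: ⊤, b: +, c: ⊤, d: ⊤, e: ⊤, f: ⊤}

Answer: {a: ⊤, b: +, c: ⊤, d: ⊤, e: ⊤, f: ⊤}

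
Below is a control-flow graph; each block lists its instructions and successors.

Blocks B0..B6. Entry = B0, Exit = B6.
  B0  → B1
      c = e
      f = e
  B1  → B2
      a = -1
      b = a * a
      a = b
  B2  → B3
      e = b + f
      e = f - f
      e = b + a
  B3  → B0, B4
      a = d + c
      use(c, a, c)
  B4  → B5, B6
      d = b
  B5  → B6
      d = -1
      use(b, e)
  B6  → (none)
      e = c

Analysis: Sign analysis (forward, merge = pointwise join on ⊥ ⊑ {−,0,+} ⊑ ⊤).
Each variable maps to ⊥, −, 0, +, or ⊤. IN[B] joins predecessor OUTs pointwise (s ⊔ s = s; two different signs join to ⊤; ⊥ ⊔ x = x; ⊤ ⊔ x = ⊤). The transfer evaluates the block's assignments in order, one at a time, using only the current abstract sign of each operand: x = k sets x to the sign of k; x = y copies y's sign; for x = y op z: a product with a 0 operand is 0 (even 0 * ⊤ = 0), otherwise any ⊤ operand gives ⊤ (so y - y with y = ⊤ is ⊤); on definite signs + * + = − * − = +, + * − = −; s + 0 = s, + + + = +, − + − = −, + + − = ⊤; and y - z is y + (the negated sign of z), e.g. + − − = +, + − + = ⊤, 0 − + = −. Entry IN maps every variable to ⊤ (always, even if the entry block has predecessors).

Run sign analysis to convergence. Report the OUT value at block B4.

Fixpoint table:
  B0: | IN=(all ⊤) | OUT=(all ⊤)
  B1: | IN=(all ⊤) | OUT={a:+, b:+; rest ⊤}
  B2: | IN={a:+, b:+; rest ⊤} | OUT={a:+, b:+, e:+; rest ⊤}
  B3: | IN={a:+, b:+, e:+; rest ⊤} | OUT={b:+, e:+; rest ⊤}
  B4: | IN={b:+, e:+; rest ⊤} | OUT={b:+, d:+, e:+; rest ⊤}
  B5: | IN={b:+, d:+, e:+; rest ⊤} | OUT={b:+, d:-, e:+; rest ⊤}
  B6: | IN={b:+, e:+; rest ⊤} | OUT={b:+; rest ⊤}

Merge at B4: IN[B4] = OUT[B3] = {a: ⊤, b: +, c: ⊤, d: ⊤, e: +, f: ⊤}
Applying B4's transfer function to that IN value gives OUT[B4] (row B4 above).

Answer: {a: ⊤, b: +, c: ⊤, d: +, e: +, f: ⊤}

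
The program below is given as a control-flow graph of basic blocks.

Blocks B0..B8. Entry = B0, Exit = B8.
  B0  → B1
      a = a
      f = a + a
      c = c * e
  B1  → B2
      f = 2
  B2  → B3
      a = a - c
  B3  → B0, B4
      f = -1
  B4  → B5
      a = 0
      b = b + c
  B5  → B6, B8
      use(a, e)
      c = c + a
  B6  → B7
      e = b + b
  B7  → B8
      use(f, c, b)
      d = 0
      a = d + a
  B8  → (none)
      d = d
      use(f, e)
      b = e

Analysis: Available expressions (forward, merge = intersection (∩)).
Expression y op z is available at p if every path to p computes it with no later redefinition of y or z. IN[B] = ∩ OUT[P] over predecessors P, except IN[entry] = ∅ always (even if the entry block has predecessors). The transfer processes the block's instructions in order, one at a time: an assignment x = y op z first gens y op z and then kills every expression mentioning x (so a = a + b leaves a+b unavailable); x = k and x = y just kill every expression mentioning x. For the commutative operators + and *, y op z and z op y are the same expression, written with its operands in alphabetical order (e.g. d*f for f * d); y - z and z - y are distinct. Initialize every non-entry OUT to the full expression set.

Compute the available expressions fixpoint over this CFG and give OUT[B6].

Converged values:
  B0:   IN={}   OUT={a+a}
  B1:   IN={a+a}   OUT={a+a}
  B2:   IN={a+a}   OUT={}
  B3:   IN={}   OUT={}
  B4:   IN={}   OUT={}
  B5:   IN={}   OUT={}
  B6:   IN={}   OUT={b+b}
  B7:   IN={b+b}   OUT={b+b}
  B8:   IN={}   OUT={}

Merge at B6: IN[B6] = OUT[B5] = {}
Applying B6's transfer function to that IN value gives OUT[B6] (row B6 above).

Answer: {b+b}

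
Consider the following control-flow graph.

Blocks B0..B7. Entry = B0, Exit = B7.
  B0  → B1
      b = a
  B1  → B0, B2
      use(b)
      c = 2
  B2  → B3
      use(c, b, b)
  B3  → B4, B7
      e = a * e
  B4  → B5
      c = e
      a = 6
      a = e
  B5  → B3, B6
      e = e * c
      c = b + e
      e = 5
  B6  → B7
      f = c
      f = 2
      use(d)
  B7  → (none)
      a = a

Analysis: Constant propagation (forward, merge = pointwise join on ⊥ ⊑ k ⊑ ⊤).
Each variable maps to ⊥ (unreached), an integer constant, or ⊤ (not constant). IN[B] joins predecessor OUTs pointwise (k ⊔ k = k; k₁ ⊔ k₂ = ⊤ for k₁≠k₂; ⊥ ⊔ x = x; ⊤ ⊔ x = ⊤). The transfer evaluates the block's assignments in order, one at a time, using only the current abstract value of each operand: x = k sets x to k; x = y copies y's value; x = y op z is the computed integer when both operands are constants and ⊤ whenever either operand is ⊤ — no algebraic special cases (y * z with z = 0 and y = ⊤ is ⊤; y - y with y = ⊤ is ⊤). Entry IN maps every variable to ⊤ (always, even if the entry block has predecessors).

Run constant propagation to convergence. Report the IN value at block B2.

Per-block solution:
  B0: | IN=(all ⊤) | OUT=(all ⊤)
  B1: | IN=(all ⊤) | OUT={c:2; rest ⊤}
  B2: | IN={c:2; rest ⊤} | OUT={c:2; rest ⊤}
  B3: | IN=(all ⊤) | OUT=(all ⊤)
  B4: | IN=(all ⊤) | OUT=(all ⊤)
  B5: | IN=(all ⊤) | OUT={e:5; rest ⊤}
  B6: | IN={e:5; rest ⊤} | OUT={e:5, f:2; rest ⊤}
  B7: | IN=(all ⊤) | OUT=(all ⊤)

Merge at B2: IN[B2] = OUT[B1] = {a: ⊤, b: ⊤, c: 2, d: ⊤, e: ⊤, f: ⊤}

Answer: {a: ⊤, b: ⊤, c: 2, d: ⊤, e: ⊤, f: ⊤}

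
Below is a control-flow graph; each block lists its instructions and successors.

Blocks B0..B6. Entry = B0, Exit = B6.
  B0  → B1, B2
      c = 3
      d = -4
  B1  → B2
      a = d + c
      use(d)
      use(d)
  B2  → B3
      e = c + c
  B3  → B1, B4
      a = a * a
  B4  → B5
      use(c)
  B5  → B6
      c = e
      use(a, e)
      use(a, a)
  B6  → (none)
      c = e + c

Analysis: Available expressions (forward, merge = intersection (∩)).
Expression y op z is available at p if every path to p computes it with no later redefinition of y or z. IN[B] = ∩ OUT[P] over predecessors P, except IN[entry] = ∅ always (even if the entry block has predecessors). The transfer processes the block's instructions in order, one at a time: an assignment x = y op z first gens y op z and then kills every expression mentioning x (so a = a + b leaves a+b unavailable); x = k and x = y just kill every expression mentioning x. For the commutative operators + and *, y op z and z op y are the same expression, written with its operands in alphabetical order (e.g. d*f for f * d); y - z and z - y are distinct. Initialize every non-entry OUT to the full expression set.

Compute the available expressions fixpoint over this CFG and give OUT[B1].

Answer: {c+d}

Derivation:
Per-block solution:
  B0:  IN={}  OUT={}
  B1:  IN={}  OUT={c+d}
  B2:  IN={}  OUT={c+c}
  B3:  IN={c+c}  OUT={c+c}
  B4:  IN={c+c}  OUT={c+c}
  B5:  IN={c+c}  OUT={}
  B6:  IN={}  OUT={}

Merge at B1: IN[B1] = OUT[B0] ∩ OUT[B3] = {}
Applying B1's transfer function to that IN value gives OUT[B1] (row B1 above).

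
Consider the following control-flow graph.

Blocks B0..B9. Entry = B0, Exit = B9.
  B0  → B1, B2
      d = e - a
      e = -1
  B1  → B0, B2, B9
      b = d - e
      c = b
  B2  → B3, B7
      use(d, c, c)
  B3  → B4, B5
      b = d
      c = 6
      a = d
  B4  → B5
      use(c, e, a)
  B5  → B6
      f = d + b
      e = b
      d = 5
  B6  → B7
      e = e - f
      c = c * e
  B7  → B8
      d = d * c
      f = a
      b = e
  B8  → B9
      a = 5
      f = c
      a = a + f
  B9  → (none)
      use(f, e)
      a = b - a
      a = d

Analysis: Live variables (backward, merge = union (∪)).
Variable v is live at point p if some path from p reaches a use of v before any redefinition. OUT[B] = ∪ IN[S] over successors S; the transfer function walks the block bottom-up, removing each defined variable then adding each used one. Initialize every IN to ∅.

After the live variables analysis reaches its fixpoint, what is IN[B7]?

Answer: {a, c, d, e}

Working:
Converged values:
  B0: | IN={a, c, e, f} | OUT={a, c, d, e, f}
  B1: | IN={a, d, e, f} | OUT={a, b, c, d, e, f}
  B2: | IN={a, c, d, e} | OUT={a, c, d, e}
  B3: | IN={d, e} | OUT={a, b, c, d, e}
  B4: | IN={a, b, c, d, e} | OUT={a, b, c, d}
  B5: | IN={a, b, c, d} | OUT={a, c, d, e, f}
  B6: | IN={a, c, d, e, f} | OUT={a, c, d, e}
  B7: | IN={a, c, d, e} | OUT={b, c, d, e}
  B8: | IN={b, c, d, e} | OUT={a, b, d, e, f}
  B9: | IN={a, b, d, e, f} | OUT={}

Merge at B7: OUT[B7] = IN[B8] = {b, c, d, e}
Applying B7's transfer function to that OUT value gives IN[B7] (row B7 above).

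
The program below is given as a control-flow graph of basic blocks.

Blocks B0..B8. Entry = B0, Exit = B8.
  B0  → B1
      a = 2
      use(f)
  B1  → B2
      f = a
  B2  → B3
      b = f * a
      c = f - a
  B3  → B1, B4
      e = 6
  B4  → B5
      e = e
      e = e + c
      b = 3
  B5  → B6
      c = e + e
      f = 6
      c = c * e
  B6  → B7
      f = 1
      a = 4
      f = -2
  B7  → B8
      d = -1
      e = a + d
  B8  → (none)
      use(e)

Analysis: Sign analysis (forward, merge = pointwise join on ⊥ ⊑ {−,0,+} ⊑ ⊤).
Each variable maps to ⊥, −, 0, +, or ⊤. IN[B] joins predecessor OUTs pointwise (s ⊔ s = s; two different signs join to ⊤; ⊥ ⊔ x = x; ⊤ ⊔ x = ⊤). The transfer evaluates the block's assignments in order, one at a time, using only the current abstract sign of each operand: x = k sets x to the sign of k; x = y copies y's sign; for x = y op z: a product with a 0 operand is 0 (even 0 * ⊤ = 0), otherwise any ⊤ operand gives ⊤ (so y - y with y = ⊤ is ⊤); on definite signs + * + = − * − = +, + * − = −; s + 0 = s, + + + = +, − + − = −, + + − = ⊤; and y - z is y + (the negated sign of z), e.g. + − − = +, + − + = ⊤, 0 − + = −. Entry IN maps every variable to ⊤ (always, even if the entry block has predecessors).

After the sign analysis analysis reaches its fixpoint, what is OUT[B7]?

Answer: {a: +, b: +, c: ⊤, d: -, e: ⊤, f: -}

Trace:
Fixpoint table:
  B0:   IN=(all ⊤)   OUT={a:+; rest ⊤}
  B1:   IN={a:+; rest ⊤}   OUT={a:+, f:+; rest ⊤}
  B2:   IN={a:+, f:+; rest ⊤}   OUT={a:+, b:+, f:+; rest ⊤}
  B3:   IN={a:+, b:+, f:+; rest ⊤}   OUT={a:+, b:+, e:+, f:+; rest ⊤}
  B4:   IN={a:+, b:+, e:+, f:+; rest ⊤}   OUT={a:+, b:+, f:+; rest ⊤}
  B5:   IN={a:+, b:+, f:+; rest ⊤}   OUT={a:+, b:+, f:+; rest ⊤}
  B6:   IN={a:+, b:+, f:+; rest ⊤}   OUT={a:+, b:+, f:-; rest ⊤}
  B7:   IN={a:+, b:+, f:-; rest ⊤}   OUT={a:+, b:+, d:-, f:-; rest ⊤}
  B8:   IN={a:+, b:+, d:-, f:-; rest ⊤}   OUT={a:+, b:+, d:-, f:-; rest ⊤}

Merge at B7: IN[B7] = OUT[B6] = {a: +, b: +, c: ⊤, d: ⊤, e: ⊤, f: -}
Applying B7's transfer function to that IN value gives OUT[B7] (row B7 above).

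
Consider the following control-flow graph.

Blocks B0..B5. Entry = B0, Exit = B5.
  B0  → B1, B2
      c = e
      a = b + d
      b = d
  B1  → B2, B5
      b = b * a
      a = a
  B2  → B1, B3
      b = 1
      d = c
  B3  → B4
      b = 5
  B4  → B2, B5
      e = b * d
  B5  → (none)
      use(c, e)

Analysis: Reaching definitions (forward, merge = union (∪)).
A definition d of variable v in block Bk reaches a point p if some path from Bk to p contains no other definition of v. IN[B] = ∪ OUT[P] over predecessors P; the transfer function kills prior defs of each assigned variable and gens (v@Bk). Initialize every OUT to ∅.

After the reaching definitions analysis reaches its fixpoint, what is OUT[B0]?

Answer: {a@B0, b@B0, c@B0}

Trace:
Converged values:
  B0:  IN={}  OUT={a@B0, b@B0, c@B0}
  B1:  IN={a@B0, a@B1, b@B0, b@B2, c@B0, d@B2, e@B4}  OUT={a@B1, b@B1, c@B0, d@B2, e@B4}
  B2:  IN={a@B0, a@B1, b@B0, b@B1, b@B3, c@B0, d@B2, e@B4}  OUT={a@B0, a@B1, b@B2, c@B0, d@B2, e@B4}
  B3:  IN={a@B0, a@B1, b@B2, c@B0, d@B2, e@B4}  OUT={a@B0, a@B1, b@B3, c@B0, d@B2, e@B4}
  B4:  IN={a@B0, a@B1, b@B3, c@B0, d@B2, e@B4}  OUT={a@B0, a@B1, b@B3, c@B0, d@B2, e@B4}
  B5:  IN={a@B0, a@B1, b@B1, b@B3, c@B0, d@B2, e@B4}  OUT={a@B0, a@B1, b@B1, b@B3, c@B0, d@B2, e@B4}

B0 is the boundary node: IN[B0] = {}
Applying B0's transfer function to that IN value gives OUT[B0] (row B0 above).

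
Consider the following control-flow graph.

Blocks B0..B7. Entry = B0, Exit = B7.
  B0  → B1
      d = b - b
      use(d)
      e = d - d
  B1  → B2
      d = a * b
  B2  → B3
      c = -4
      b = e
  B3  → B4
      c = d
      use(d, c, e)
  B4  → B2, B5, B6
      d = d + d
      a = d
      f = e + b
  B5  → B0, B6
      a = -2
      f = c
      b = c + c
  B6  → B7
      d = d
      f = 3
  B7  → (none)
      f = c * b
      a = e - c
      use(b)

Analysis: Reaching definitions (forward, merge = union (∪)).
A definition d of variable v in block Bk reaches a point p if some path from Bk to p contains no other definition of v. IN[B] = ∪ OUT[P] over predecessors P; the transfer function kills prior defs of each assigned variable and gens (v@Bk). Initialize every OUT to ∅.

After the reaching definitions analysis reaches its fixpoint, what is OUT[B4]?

Answer: {a@B4, b@B2, c@B3, d@B4, e@B0, f@B4}

Derivation:
Fixpoint table:
  B0:  IN={a@B5, b@B5, c@B3, d@B4, e@B0, f@B5}  OUT={a@B5, b@B5, c@B3, d@B0, e@B0, f@B5}
  B1:  IN={a@B5, b@B5, c@B3, d@B0, e@B0, f@B5}  OUT={a@B5, b@B5, c@B3, d@B1, e@B0, f@B5}
  B2:  IN={a@B4, a@B5, b@B2, b@B5, c@B3, d@B1, d@B4, e@B0, f@B4, f@B5}  OUT={a@B4, a@B5, b@B2, c@B2, d@B1, d@B4, e@B0, f@B4, f@B5}
  B3:  IN={a@B4, a@B5, b@B2, c@B2, d@B1, d@B4, e@B0, f@B4, f@B5}  OUT={a@B4, a@B5, b@B2, c@B3, d@B1, d@B4, e@B0, f@B4, f@B5}
  B4:  IN={a@B4, a@B5, b@B2, c@B3, d@B1, d@B4, e@B0, f@B4, f@B5}  OUT={a@B4, b@B2, c@B3, d@B4, e@B0, f@B4}
  B5:  IN={a@B4, b@B2, c@B3, d@B4, e@B0, f@B4}  OUT={a@B5, b@B5, c@B3, d@B4, e@B0, f@B5}
  B6:  IN={a@B4, a@B5, b@B2, b@B5, c@B3, d@B4, e@B0, f@B4, f@B5}  OUT={a@B4, a@B5, b@B2, b@B5, c@B3, d@B6, e@B0, f@B6}
  B7:  IN={a@B4, a@B5, b@B2, b@B5, c@B3, d@B6, e@B0, f@B6}  OUT={a@B7, b@B2, b@B5, c@B3, d@B6, e@B0, f@B7}

Merge at B4: IN[B4] = OUT[B3] = {a@B4, a@B5, b@B2, c@B3, d@B1, d@B4, e@B0, f@B4, f@B5}
Applying B4's transfer function to that IN value gives OUT[B4] (row B4 above).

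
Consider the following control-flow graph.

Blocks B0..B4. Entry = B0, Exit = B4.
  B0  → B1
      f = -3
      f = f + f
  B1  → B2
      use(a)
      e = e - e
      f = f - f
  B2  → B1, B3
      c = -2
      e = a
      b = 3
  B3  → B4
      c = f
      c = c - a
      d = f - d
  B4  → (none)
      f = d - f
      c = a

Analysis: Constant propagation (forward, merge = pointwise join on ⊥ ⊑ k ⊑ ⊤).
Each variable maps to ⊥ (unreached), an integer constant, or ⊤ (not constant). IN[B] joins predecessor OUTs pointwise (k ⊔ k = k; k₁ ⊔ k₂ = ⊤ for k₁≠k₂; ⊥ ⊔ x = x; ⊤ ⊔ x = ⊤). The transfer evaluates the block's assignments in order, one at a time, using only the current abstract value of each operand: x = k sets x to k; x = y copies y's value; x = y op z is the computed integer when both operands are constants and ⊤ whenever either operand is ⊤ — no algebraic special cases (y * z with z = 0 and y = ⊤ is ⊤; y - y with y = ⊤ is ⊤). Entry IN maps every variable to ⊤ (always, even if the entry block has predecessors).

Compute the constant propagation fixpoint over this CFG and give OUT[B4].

Answer: {a: ⊤, b: 3, c: ⊤, d: ⊤, e: ⊤, f: ⊤}

Derivation:
Fixpoint table:
  B0:   IN=(all ⊤)   OUT={f:-6; rest ⊤}
  B1:   IN=(all ⊤)   OUT=(all ⊤)
  B2:   IN=(all ⊤)   OUT={b:3, c:-2; rest ⊤}
  B3:   IN={b:3, c:-2; rest ⊤}   OUT={b:3; rest ⊤}
  B4:   IN={b:3; rest ⊤}   OUT={b:3; rest ⊤}

Merge at B4: IN[B4] = OUT[B3] = {a: ⊤, b: 3, c: ⊤, d: ⊤, e: ⊤, f: ⊤}
Applying B4's transfer function to that IN value gives OUT[B4] (row B4 above).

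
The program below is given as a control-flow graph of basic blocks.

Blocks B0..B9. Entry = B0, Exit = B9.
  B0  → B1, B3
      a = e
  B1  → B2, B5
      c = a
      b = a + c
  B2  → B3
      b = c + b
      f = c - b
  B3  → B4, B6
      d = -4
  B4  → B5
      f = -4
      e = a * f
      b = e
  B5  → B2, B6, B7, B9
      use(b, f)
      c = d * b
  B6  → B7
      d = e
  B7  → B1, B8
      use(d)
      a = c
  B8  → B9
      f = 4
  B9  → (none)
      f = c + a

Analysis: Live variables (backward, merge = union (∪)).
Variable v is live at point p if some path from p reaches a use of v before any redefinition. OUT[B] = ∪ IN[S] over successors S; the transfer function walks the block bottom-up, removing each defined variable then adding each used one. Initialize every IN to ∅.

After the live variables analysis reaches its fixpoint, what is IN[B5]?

Answer: {a, b, d, e, f}

Derivation:
Fixpoint table:
  B0: | IN={c, d, e, f} | OUT={a, c, d, e, f}
  B1: | IN={a, d, e, f} | OUT={a, b, c, d, e, f}
  B2: | IN={a, b, c, e} | OUT={a, c, e, f}
  B3: | IN={a, c, e, f} | OUT={a, c, d, e, f}
  B4: | IN={a, d} | OUT={a, b, d, e, f}
  B5: | IN={a, b, d, e, f} | OUT={a, b, c, d, e, f}
  B6: | IN={c, e, f} | OUT={c, d, e, f}
  B7: | IN={c, d, e, f} | OUT={a, c, d, e, f}
  B8: | IN={a, c} | OUT={a, c}
  B9: | IN={a, c} | OUT={}

Merge at B5: OUT[B5] = IN[B2] ⊔ IN[B6] ⊔ IN[B7] ⊔ IN[B9] = {a, b, c, d, e, f}
Applying B5's transfer function to that OUT value gives IN[B5] (row B5 above).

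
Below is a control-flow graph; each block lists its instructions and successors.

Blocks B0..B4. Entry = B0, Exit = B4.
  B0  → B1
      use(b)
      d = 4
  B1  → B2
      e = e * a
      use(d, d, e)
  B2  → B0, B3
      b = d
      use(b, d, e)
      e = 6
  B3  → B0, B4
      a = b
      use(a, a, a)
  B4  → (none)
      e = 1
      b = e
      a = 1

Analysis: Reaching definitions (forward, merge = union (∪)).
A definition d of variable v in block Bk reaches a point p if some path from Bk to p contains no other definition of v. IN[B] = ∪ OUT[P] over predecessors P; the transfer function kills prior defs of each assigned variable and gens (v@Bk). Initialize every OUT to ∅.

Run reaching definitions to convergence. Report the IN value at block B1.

Per-block solution:
  B0: | IN={a@B3, b@B2, d@B0, e@B2} | OUT={a@B3, b@B2, d@B0, e@B2}
  B1: | IN={a@B3, b@B2, d@B0, e@B2} | OUT={a@B3, b@B2, d@B0, e@B1}
  B2: | IN={a@B3, b@B2, d@B0, e@B1} | OUT={a@B3, b@B2, d@B0, e@B2}
  B3: | IN={a@B3, b@B2, d@B0, e@B2} | OUT={a@B3, b@B2, d@B0, e@B2}
  B4: | IN={a@B3, b@B2, d@B0, e@B2} | OUT={a@B4, b@B4, d@B0, e@B4}

Merge at B1: IN[B1] = OUT[B0] = {a@B3, b@B2, d@B0, e@B2}

Answer: {a@B3, b@B2, d@B0, e@B2}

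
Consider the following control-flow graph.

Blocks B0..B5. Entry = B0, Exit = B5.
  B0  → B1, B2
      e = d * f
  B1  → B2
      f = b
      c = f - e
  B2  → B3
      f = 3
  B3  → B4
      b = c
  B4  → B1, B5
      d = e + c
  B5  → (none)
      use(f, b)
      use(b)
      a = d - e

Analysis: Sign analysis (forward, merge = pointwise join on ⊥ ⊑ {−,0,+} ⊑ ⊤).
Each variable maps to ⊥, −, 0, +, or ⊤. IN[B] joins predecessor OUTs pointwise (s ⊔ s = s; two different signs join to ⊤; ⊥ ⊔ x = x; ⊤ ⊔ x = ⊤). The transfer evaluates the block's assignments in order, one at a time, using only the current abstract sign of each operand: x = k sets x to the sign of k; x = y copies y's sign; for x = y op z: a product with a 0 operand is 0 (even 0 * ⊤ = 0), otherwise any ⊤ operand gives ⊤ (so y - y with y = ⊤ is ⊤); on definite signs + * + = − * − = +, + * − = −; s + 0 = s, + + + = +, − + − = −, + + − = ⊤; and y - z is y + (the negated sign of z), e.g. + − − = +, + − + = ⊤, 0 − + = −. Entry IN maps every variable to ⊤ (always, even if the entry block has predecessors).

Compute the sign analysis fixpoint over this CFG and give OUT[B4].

Fixpoint table:
  B0: | IN=(all ⊤) | OUT=(all ⊤)
  B1: | IN=(all ⊤) | OUT=(all ⊤)
  B2: | IN=(all ⊤) | OUT={f:+; rest ⊤}
  B3: | IN={f:+; rest ⊤} | OUT={f:+; rest ⊤}
  B4: | IN={f:+; rest ⊤} | OUT={f:+; rest ⊤}
  B5: | IN={f:+; rest ⊤} | OUT={f:+; rest ⊤}

Merge at B4: IN[B4] = OUT[B3] = {a: ⊤, b: ⊤, c: ⊤, d: ⊤, e: ⊤, f: +}
Applying B4's transfer function to that IN value gives OUT[B4] (row B4 above).

Answer: {a: ⊤, b: ⊤, c: ⊤, d: ⊤, e: ⊤, f: +}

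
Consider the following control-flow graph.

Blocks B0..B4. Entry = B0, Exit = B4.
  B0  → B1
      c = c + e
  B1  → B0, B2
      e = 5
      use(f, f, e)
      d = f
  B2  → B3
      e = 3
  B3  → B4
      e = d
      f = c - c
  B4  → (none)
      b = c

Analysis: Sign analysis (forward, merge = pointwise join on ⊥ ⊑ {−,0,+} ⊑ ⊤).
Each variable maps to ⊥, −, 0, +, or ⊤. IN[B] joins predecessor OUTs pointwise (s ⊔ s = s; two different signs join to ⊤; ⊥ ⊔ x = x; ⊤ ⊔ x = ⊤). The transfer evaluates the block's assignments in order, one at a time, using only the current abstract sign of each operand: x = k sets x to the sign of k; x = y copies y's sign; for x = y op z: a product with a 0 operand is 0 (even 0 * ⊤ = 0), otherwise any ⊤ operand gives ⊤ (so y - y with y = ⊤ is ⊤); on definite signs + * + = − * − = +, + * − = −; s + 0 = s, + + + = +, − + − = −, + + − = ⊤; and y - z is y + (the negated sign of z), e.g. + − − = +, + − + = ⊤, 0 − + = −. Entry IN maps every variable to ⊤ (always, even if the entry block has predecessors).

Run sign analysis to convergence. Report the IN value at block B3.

Fixpoint table:
  B0:   IN=(all ⊤)   OUT=(all ⊤)
  B1:   IN=(all ⊤)   OUT={e:+; rest ⊤}
  B2:   IN={e:+; rest ⊤}   OUT={e:+; rest ⊤}
  B3:   IN={e:+; rest ⊤}   OUT=(all ⊤)
  B4:   IN=(all ⊤)   OUT=(all ⊤)

Merge at B3: IN[B3] = OUT[B2] = {a: ⊤, b: ⊤, c: ⊤, d: ⊤, e: +, f: ⊤}

Answer: {a: ⊤, b: ⊤, c: ⊤, d: ⊤, e: +, f: ⊤}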